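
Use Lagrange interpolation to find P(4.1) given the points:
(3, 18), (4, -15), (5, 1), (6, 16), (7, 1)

Lagrange interpolation formula:
P(x) = Σ yᵢ × Lᵢ(x)
where Lᵢ(x) = Π_{j≠i} (x - xⱼ)/(xᵢ - xⱼ)

L_0(4.1) = (4.1 - 4)/(3 - 4) × (4.1 - 5)/(3 - 5) × (4.1 - 6)/(3 - 6) × (4.1 - 7)/(3 - 7) = -0.020662
L_1(4.1) = (4.1 - 3)/(4 - 3) × (4.1 - 5)/(4 - 5) × (4.1 - 6)/(4 - 6) × (4.1 - 7)/(4 - 7) = 0.909150
L_2(4.1) = (4.1 - 3)/(5 - 3) × (4.1 - 4)/(5 - 4) × (4.1 - 6)/(5 - 6) × (4.1 - 7)/(5 - 7) = 0.151525
L_3(4.1) = (4.1 - 3)/(6 - 3) × (4.1 - 4)/(6 - 4) × (4.1 - 5)/(6 - 5) × (4.1 - 7)/(6 - 7) = -0.047850
L_4(4.1) = (4.1 - 3)/(7 - 3) × (4.1 - 4)/(7 - 4) × (4.1 - 5)/(7 - 5) × (4.1 - 6)/(7 - 6) = 0.007837

P(4.1) = 18×L_0(4.1) + (-15)×L_1(4.1) + 1×L_2(4.1) + 16×L_3(4.1) + 1×L_4(4.1)
P(4.1) = -14.615413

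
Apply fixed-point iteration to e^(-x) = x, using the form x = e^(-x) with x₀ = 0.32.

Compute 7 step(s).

Equation: e^(-x) = x
Fixed-point form: x = e^(-x)
x₀ = 0.32

x_1 = g(0.320000) = 0.726149
x_2 = g(0.726149) = 0.483768
x_3 = g(0.483768) = 0.616456
x_4 = g(0.616456) = 0.539854
x_5 = g(0.539854) = 0.582833
x_6 = g(0.582833) = 0.558314
x_7 = g(0.558314) = 0.572173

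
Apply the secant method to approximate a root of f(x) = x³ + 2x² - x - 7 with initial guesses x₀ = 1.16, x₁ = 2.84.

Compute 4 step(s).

f(x) = x³ + 2x² - x - 7
x₀ = 1.16, x₁ = 2.84

Secant formula: x_{n+1} = x_n - f(x_n)(x_n - x_{n-1})/(f(x_n) - f(x_{n-1}))

Iteration 1:
  f(1.160000) = -3.907904
  f(2.840000) = 29.197504
  x_2 = 2.840000 - 29.197504×(2.840000 - 1.160000)/(29.197504 - (-3.907904))
       = 1.358314
Iteration 2:
  f(2.840000) = 29.197504
  f(1.358314) = -2.162164
  x_3 = 1.358314 - (-2.162164)×(1.358314 - 2.840000)/(-2.162164 - 29.197504)
       = 1.460473
Iteration 3:
  f(1.358314) = -2.162164
  f(1.460473) = -1.079353
  x_4 = 1.460473 - (-1.079353)×(1.460473 - 1.358314)/(-1.079353 - (-2.162164))
       = 1.562305
Iteration 4:
  f(1.460473) = -1.079353
  f(1.562305) = 0.132553
  x_5 = 1.562305 - 0.132553×(1.562305 - 1.460473)/(0.132553 - (-1.079353))
       = 1.551167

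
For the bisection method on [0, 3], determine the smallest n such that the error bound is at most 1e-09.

We need (b-a)/2^n ≤ 1e-09
(3 - 0)/2^n ≤ 1e-09
3/2^n ≤ 1e-09
2^n ≥ 3000000000
n ≥ log₂(3000000000) = 31.48
n ≥ 32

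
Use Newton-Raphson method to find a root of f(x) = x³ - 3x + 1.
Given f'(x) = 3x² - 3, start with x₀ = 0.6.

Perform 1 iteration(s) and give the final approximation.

f(x) = x³ - 3x + 1
f'(x) = 3x² - 3
x₀ = 0.6

Newton-Raphson formula: x_{n+1} = x_n - f(x_n)/f'(x_n)

Iteration 1:
  f(0.600000) = -0.584000
  f'(0.600000) = -1.920000
  x_1 = 0.600000 - (-0.584000)/(-1.920000) = 0.295833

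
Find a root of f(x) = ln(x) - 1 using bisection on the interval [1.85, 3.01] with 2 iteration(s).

f(x) = ln(x) - 1
Initial interval: [1.85, 3.01]

Iteration 1:
  c_1 = (1.850000 + 3.010000)/2 = 2.430000
  f(c_1) = f(2.430000) = -0.112109
  f(a) × f(c) ≥ 0, new interval: [2.430000, 3.010000]
Iteration 2:
  c_2 = (2.430000 + 3.010000)/2 = 2.720000
  f(c_2) = f(2.720000) = 0.000632
  f(a) × f(c) < 0, new interval: [2.430000, 2.720000]

After 2 iteration(s), the approximation is c_2 = 2.720000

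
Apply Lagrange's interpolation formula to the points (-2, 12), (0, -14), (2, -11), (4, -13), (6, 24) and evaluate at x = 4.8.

Lagrange interpolation formula:
P(x) = Σ yᵢ × Lᵢ(x)
where Lᵢ(x) = Π_{j≠i} (x - xⱼ)/(xᵢ - xⱼ)

L_0(4.8) = (4.8 - 0)/(-2 - 0) × (4.8 - 2)/(-2 - 2) × (4.8 - 4)/(-2 - 4) × (4.8 - 6)/(-2 - 6) = -0.033600
L_1(4.8) = (4.8 - (-2))/(0 - (-2)) × (4.8 - 2)/(0 - 2) × (4.8 - 4)/(0 - 4) × (4.8 - 6)/(0 - 6) = 0.190400
L_2(4.8) = (4.8 - (-2))/(2 - (-2)) × (4.8 - 0)/(2 - 0) × (4.8 - 4)/(2 - 4) × (4.8 - 6)/(2 - 6) = -0.489600
L_3(4.8) = (4.8 - (-2))/(4 - (-2)) × (4.8 - 0)/(4 - 0) × (4.8 - 2)/(4 - 2) × (4.8 - 6)/(4 - 6) = 1.142400
L_4(4.8) = (4.8 - (-2))/(6 - (-2)) × (4.8 - 0)/(6 - 0) × (4.8 - 2)/(6 - 2) × (4.8 - 4)/(6 - 4) = 0.190400

P(4.8) = 12×L_0(4.8) + (-14)×L_1(4.8) + (-11)×L_2(4.8) + (-13)×L_3(4.8) + 24×L_4(4.8)
P(4.8) = -7.964800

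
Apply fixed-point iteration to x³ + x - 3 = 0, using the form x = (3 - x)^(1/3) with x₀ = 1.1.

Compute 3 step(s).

Equation: x³ + x - 3 = 0
Fixed-point form: x = (3 - x)^(1/3)
x₀ = 1.1

x_1 = g(1.100000) = 1.238562
x_2 = g(1.238562) = 1.207691
x_3 = g(1.207691) = 1.214705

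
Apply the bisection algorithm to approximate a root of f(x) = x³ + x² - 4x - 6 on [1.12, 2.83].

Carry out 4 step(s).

f(x) = x³ + x² - 4x - 6
Initial interval: [1.12, 2.83]

Iteration 1:
  c_1 = (1.120000 + 2.830000)/2 = 1.975000
  f(c_1) = f(1.975000) = -2.295641
  f(a) × f(c) ≥ 0, new interval: [1.975000, 2.830000]
Iteration 2:
  c_2 = (1.975000 + 2.830000)/2 = 2.402500
  f(c_2) = f(2.402500) = 4.029251
  f(a) × f(c) < 0, new interval: [1.975000, 2.402500]
Iteration 3:
  c_3 = (1.975000 + 2.402500)/2 = 2.188750
  f(c_3) = f(2.188750) = 0.521110
  f(a) × f(c) < 0, new interval: [1.975000, 2.188750]
Iteration 4:
  c_4 = (1.975000 + 2.188750)/2 = 2.081875
  f(c_4) = f(2.081875) = -0.970027
  f(a) × f(c) ≥ 0, new interval: [2.081875, 2.188750]

After 4 iteration(s), the approximation is c_4 = 2.081875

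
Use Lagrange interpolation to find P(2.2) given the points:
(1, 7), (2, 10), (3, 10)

Lagrange interpolation formula:
P(x) = Σ yᵢ × Lᵢ(x)
where Lᵢ(x) = Π_{j≠i} (x - xⱼ)/(xᵢ - xⱼ)

L_0(2.2) = (2.2 - 2)/(1 - 2) × (2.2 - 3)/(1 - 3) = -0.080000
L_1(2.2) = (2.2 - 1)/(2 - 1) × (2.2 - 3)/(2 - 3) = 0.960000
L_2(2.2) = (2.2 - 1)/(3 - 1) × (2.2 - 2)/(3 - 2) = 0.120000

P(2.2) = 7×L_0(2.2) + 10×L_1(2.2) + 10×L_2(2.2)
P(2.2) = 10.240000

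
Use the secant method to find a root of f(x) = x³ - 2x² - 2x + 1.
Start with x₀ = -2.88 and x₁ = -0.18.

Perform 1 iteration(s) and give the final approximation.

f(x) = x³ - 2x² - 2x + 1
x₀ = -2.88, x₁ = -0.18

Secant formula: x_{n+1} = x_n - f(x_n)(x_n - x_{n-1})/(f(x_n) - f(x_{n-1}))

Iteration 1:
  f(-2.880000) = -33.716672
  f(-0.180000) = 1.289368
  x_2 = -0.180000 - 1.289368×(-0.180000 - (-2.880000))/(1.289368 - (-33.716672))
       = -0.279448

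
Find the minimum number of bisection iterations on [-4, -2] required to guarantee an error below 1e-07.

We need (b-a)/2^n ≤ 1e-07
(-2 - (-4))/2^n ≤ 1e-07
2/2^n ≤ 1e-07
2^n ≥ 20000000
n ≥ log₂(20000000) = 24.25
n ≥ 25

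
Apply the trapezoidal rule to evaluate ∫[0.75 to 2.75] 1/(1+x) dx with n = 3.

f(x) = 1/(1+x)
a = 0.75, b = 2.75, n = 3
h = (b - a)/n = 0.666667

Trapezoidal rule: (h/2)[f(x₀) + 2f(x₁) + 2f(x₂) + ... + f(xₙ)]

x_0 = 0.7500, f(x_0) = 0.571429, coefficient = 1
x_1 = 1.4167, f(x_1) = 0.413793, coefficient = 2
x_2 = 2.0833, f(x_2) = 0.324324, coefficient = 2
x_3 = 2.7500, f(x_3) = 0.266667, coefficient = 1

I ≈ (0.666667/2) × 2.314330 = 0.771443
Exact value: 0.762140
Error: 0.009303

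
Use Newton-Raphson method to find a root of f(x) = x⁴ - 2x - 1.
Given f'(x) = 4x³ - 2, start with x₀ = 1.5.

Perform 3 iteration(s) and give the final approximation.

f(x) = x⁴ - 2x - 1
f'(x) = 4x³ - 2
x₀ = 1.5

Newton-Raphson formula: x_{n+1} = x_n - f(x_n)/f'(x_n)

Iteration 1:
  f(1.500000) = 1.062500
  f'(1.500000) = 11.500000
  x_1 = 1.500000 - 1.062500/11.500000 = 1.407609
Iteration 2:
  f(1.407609) = 0.110579
  f'(1.407609) = 9.155931
  x_2 = 1.407609 - 0.110579/9.155931 = 1.395531
Iteration 3:
  f(1.395531) = 0.001724
  f'(1.395531) = 8.871234
  x_3 = 1.395531 - 0.001724/8.871234 = 1.395337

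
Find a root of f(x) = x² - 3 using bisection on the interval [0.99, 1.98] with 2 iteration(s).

f(x) = x² - 3
Initial interval: [0.99, 1.98]

Iteration 1:
  c_1 = (0.990000 + 1.980000)/2 = 1.485000
  f(c_1) = f(1.485000) = -0.794775
  f(a) × f(c) ≥ 0, new interval: [1.485000, 1.980000]
Iteration 2:
  c_2 = (1.485000 + 1.980000)/2 = 1.732500
  f(c_2) = f(1.732500) = 0.001556
  f(a) × f(c) < 0, new interval: [1.485000, 1.732500]

After 2 iteration(s), the approximation is c_2 = 1.732500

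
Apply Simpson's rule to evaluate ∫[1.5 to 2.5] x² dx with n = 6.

f(x) = x²
a = 1.5, b = 2.5, n = 6
h = (b - a)/n = 0.166667

Simpson's rule: (h/3)[f(x₀) + 4f(x₁) + 2f(x₂) + ... + f(xₙ)]

x_0 = 1.5000, f(x_0) = 2.250000, coefficient = 1
x_1 = 1.6667, f(x_1) = 2.777778, coefficient = 4
x_2 = 1.8333, f(x_2) = 3.361111, coefficient = 2
x_3 = 2.0000, f(x_3) = 4.000000, coefficient = 4
x_4 = 2.1667, f(x_4) = 4.694444, coefficient = 2
x_5 = 2.3333, f(x_5) = 5.444444, coefficient = 4
x_6 = 2.5000, f(x_6) = 6.250000, coefficient = 1

I ≈ (0.166667/3) × 73.500000 = 4.083333
Exact value: 4.083333
Error: 0.000000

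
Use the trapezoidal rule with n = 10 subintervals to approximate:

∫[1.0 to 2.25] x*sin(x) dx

f(x) = x*sin(x)
a = 1.0, b = 2.25, n = 10
h = (b - a)/n = 0.125000

Trapezoidal rule: (h/2)[f(x₀) + 2f(x₁) + 2f(x₂) + ... + f(xₙ)]

x_0 = 1.0000, f(x_0) = 0.841471, coefficient = 1
x_1 = 1.1250, f(x_1) = 1.015051, coefficient = 2
x_2 = 1.2500, f(x_2) = 1.186231, coefficient = 2
x_3 = 1.3750, f(x_3) = 1.348728, coefficient = 2
x_4 = 1.5000, f(x_4) = 1.496242, coefficient = 2
x_5 = 1.6250, f(x_5) = 1.622613, coefficient = 2
x_6 = 1.7500, f(x_6) = 1.721975, coefficient = 2
x_7 = 1.8750, f(x_7) = 1.788911, coefficient = 2
x_8 = 2.0000, f(x_8) = 1.818595, coefficient = 2
x_9 = 2.1250, f(x_9) = 1.806930, coefficient = 2
x_10 = 2.2500, f(x_10) = 1.750665, coefficient = 1

I ≈ (0.125000/2) × 30.202688 = 1.887668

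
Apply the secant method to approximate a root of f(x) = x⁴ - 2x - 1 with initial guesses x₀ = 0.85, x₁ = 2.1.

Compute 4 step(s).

f(x) = x⁴ - 2x - 1
x₀ = 0.85, x₁ = 2.1

Secant formula: x_{n+1} = x_n - f(x_n)(x_n - x_{n-1})/(f(x_n) - f(x_{n-1}))

Iteration 1:
  f(0.850000) = -2.177994
  f(2.100000) = 14.248100
  x_2 = 2.100000 - 14.248100×(2.100000 - 0.850000)/(14.248100 - (-2.177994))
       = 1.015742
Iteration 2:
  f(2.100000) = 14.248100
  f(1.015742) = -1.967014
  x_3 = 1.015742 - (-1.967014)×(1.015742 - 2.100000)/(-1.967014 - 14.248100)
       = 1.147270
Iteration 3:
  f(1.015742) = -1.967014
  f(1.147270) = -1.562081
  x_4 = 1.147270 - (-1.562081)×(1.147270 - 1.015742)/(-1.562081 - (-1.967014))
       = 1.654659
Iteration 4:
  f(1.147270) = -1.562081
  f(1.654659) = 3.186756
  x_5 = 1.654659 - 3.186756×(1.654659 - 1.147270)/(3.186756 - (-1.562081))
       = 1.314171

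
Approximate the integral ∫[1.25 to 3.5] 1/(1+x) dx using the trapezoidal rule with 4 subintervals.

f(x) = 1/(1+x)
a = 1.25, b = 3.5, n = 4
h = (b - a)/n = 0.562500

Trapezoidal rule: (h/2)[f(x₀) + 2f(x₁) + 2f(x₂) + ... + f(xₙ)]

x_0 = 1.2500, f(x_0) = 0.444444, coefficient = 1
x_1 = 1.8125, f(x_1) = 0.355556, coefficient = 2
x_2 = 2.3750, f(x_2) = 0.296296, coefficient = 2
x_3 = 2.9375, f(x_3) = 0.253968, coefficient = 2
x_4 = 3.5000, f(x_4) = 0.222222, coefficient = 1

I ≈ (0.562500/2) × 2.478307 = 0.697024
Exact value: 0.693147
Error: 0.003877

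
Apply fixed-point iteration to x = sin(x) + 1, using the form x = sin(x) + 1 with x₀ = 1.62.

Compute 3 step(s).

Equation: x = sin(x) + 1
Fixed-point form: x = sin(x) + 1
x₀ = 1.62

x_1 = g(1.620000) = 1.998790
x_2 = g(1.998790) = 1.909800
x_3 = g(1.909800) = 1.943086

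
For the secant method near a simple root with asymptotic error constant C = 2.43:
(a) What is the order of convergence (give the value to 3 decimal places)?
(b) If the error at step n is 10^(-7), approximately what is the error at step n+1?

(a) Secant method has superlinear convergence with order φ = (1+√5)/2 ≈ 1.618.
    This means |e_{n+1}| ≈ C|e_n|^1.618.

(b) With |e_n| = 10^(-7) and C = 2.43:
    |e_{n+1}| ≈ 2.43 × (10^(-7))^1.618 = 2.43 × 10^(-11.33)

(a) ≈ 1.618 (golden ratio); (b) |e_{n+1}| ≈ 1.146e-11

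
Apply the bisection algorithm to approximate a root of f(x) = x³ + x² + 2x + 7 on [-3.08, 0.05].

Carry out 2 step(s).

f(x) = x³ + x² + 2x + 7
Initial interval: [-3.08, 0.05]

Iteration 1:
  c_1 = (-3.080000 + 0.050000)/2 = -1.515000
  f(c_1) = f(-1.515000) = 2.787959
  f(a) × f(c) < 0, new interval: [-3.080000, -1.515000]
Iteration 2:
  c_2 = (-3.080000 + (-1.515000))/2 = -2.297500
  f(c_2) = f(-2.297500) = -4.443862
  f(a) × f(c) ≥ 0, new interval: [-2.297500, -1.515000]

After 2 iteration(s), the approximation is c_2 = -2.297500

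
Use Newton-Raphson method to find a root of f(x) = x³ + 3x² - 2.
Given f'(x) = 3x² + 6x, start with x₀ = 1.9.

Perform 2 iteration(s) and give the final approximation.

f(x) = x³ + 3x² - 2
f'(x) = 3x² + 6x
x₀ = 1.9

Newton-Raphson formula: x_{n+1} = x_n - f(x_n)/f'(x_n)

Iteration 1:
  f(1.900000) = 15.689000
  f'(1.900000) = 22.230000
  x_1 = 1.900000 - 15.689000/22.230000 = 1.194242
Iteration 2:
  f(1.194242) = 3.981887
  f'(1.194242) = 11.444094
  x_2 = 1.194242 - 3.981887/11.444094 = 0.846300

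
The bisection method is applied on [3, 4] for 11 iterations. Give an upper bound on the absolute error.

Bisection error bound: |error| ≤ (b-a)/2^n
|error| ≤ (4 - 3)/2^11 = 1/2^11
|error| ≤ 0.0004882812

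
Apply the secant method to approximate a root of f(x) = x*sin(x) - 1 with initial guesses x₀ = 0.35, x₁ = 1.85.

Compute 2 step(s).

f(x) = x*sin(x) - 1
x₀ = 0.35, x₁ = 1.85

Secant formula: x_{n+1} = x_n - f(x_n)(x_n - x_{n-1})/(f(x_n) - f(x_{n-1}))

Iteration 1:
  f(0.350000) = -0.879986
  f(1.850000) = 0.778359
  x_2 = 1.850000 - 0.778359×(1.850000 - 0.350000)/(0.778359 - (-0.879986))
       = 1.145961
Iteration 2:
  f(1.850000) = 0.778359
  f(1.145961) = 0.044093
  x_3 = 1.145961 - 0.044093×(1.145961 - 1.850000)/(0.044093 - 0.778359)
       = 1.103683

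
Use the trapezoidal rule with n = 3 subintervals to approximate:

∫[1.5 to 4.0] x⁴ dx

f(x) = x⁴
a = 1.5, b = 4.0, n = 3
h = (b - a)/n = 0.833333

Trapezoidal rule: (h/2)[f(x₀) + 2f(x₁) + 2f(x₂) + ... + f(xₙ)]

x_0 = 1.5000, f(x_0) = 5.062500, coefficient = 1
x_1 = 2.3333, f(x_1) = 29.641975, coefficient = 2
x_2 = 3.1667, f(x_2) = 100.556327, coefficient = 2
x_3 = 4.0000, f(x_3) = 256.000000, coefficient = 1

I ≈ (0.833333/2) × 521.459105 = 217.274627
Exact value: 203.281250
Error: 13.993377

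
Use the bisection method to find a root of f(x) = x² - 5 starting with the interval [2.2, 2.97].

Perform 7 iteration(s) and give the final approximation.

f(x) = x² - 5
Initial interval: [2.2, 2.97]

Iteration 1:
  c_1 = (2.200000 + 2.970000)/2 = 2.585000
  f(c_1) = f(2.585000) = 1.682225
  f(a) × f(c) < 0, new interval: [2.200000, 2.585000]
Iteration 2:
  c_2 = (2.200000 + 2.585000)/2 = 2.392500
  f(c_2) = f(2.392500) = 0.724056
  f(a) × f(c) < 0, new interval: [2.200000, 2.392500]
Iteration 3:
  c_3 = (2.200000 + 2.392500)/2 = 2.296250
  f(c_3) = f(2.296250) = 0.272764
  f(a) × f(c) < 0, new interval: [2.200000, 2.296250]
Iteration 4:
  c_4 = (2.200000 + 2.296250)/2 = 2.248125
  f(c_4) = f(2.248125) = 0.054066
  f(a) × f(c) < 0, new interval: [2.200000, 2.248125]
Iteration 5:
  c_5 = (2.200000 + 2.248125)/2 = 2.224063
  f(c_5) = f(2.224063) = -0.053546
  f(a) × f(c) ≥ 0, new interval: [2.224063, 2.248125]
Iteration 6:
  c_6 = (2.224063 + 2.248125)/2 = 2.236094
  f(c_6) = f(2.236094) = 0.000115
  f(a) × f(c) < 0, new interval: [2.224063, 2.236094]
Iteration 7:
  c_7 = (2.224063 + 2.236094)/2 = 2.230078
  f(c_7) = f(2.230078) = -0.026752
  f(a) × f(c) ≥ 0, new interval: [2.230078, 2.236094]

After 7 iteration(s), the approximation is c_7 = 2.230078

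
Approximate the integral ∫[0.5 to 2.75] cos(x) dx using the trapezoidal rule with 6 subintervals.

f(x) = cos(x)
a = 0.5, b = 2.75, n = 6
h = (b - a)/n = 0.375000

Trapezoidal rule: (h/2)[f(x₀) + 2f(x₁) + 2f(x₂) + ... + f(xₙ)]

x_0 = 0.5000, f(x_0) = 0.877583, coefficient = 1
x_1 = 0.8750, f(x_1) = 0.640997, coefficient = 2
x_2 = 1.2500, f(x_2) = 0.315322, coefficient = 2
x_3 = 1.6250, f(x_3) = -0.054177, coefficient = 2
x_4 = 2.0000, f(x_4) = -0.416147, coefficient = 2
x_5 = 2.3750, f(x_5) = -0.720278, coefficient = 2
x_6 = 2.7500, f(x_6) = -0.924302, coefficient = 1

I ≈ (0.375000/2) × -0.515286 = -0.096616
Exact value: -0.097765
Error: 0.001148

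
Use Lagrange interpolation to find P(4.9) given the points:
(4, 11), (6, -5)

Lagrange interpolation formula:
P(x) = Σ yᵢ × Lᵢ(x)
where Lᵢ(x) = Π_{j≠i} (x - xⱼ)/(xᵢ - xⱼ)

L_0(4.9) = (4.9 - 6)/(4 - 6) = 0.550000
L_1(4.9) = (4.9 - 4)/(6 - 4) = 0.450000

P(4.9) = 11×L_0(4.9) + (-5)×L_1(4.9)
P(4.9) = 3.800000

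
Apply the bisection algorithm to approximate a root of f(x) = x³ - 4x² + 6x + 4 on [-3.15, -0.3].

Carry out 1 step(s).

f(x) = x³ - 4x² + 6x + 4
Initial interval: [-3.15, -0.3]

Iteration 1:
  c_1 = (-3.150000 + (-0.300000))/2 = -1.725000
  f(c_1) = f(-1.725000) = -23.385453
  f(a) × f(c) ≥ 0, new interval: [-1.725000, -0.300000]

After 1 iteration(s), the approximation is c_1 = -1.725000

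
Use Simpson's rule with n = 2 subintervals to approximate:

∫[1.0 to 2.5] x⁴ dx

f(x) = x⁴
a = 1.0, b = 2.5, n = 2
h = (b - a)/n = 0.750000

Simpson's rule: (h/3)[f(x₀) + 4f(x₁) + 2f(x₂) + ... + f(xₙ)]

x_0 = 1.0000, f(x_0) = 1.000000, coefficient = 1
x_1 = 1.7500, f(x_1) = 9.378906, coefficient = 4
x_2 = 2.5000, f(x_2) = 39.062500, coefficient = 1

I ≈ (0.750000/3) × 77.578125 = 19.394531
Exact value: 19.331250
Error: 0.063281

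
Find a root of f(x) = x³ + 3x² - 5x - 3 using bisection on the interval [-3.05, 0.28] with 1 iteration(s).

f(x) = x³ + 3x² - 5x - 3
Initial interval: [-3.05, 0.28]

Iteration 1:
  c_1 = (-3.050000 + 0.280000)/2 = -1.385000
  f(c_1) = f(-1.385000) = 7.022933
  f(a) × f(c) ≥ 0, new interval: [-1.385000, 0.280000]

After 1 iteration(s), the approximation is c_1 = -1.385000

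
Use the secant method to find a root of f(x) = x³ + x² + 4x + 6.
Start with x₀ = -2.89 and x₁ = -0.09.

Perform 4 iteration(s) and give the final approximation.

f(x) = x³ + x² + 4x + 6
x₀ = -2.89, x₁ = -0.09

Secant formula: x_{n+1} = x_n - f(x_n)(x_n - x_{n-1})/(f(x_n) - f(x_{n-1}))

Iteration 1:
  f(-2.890000) = -21.345469
  f(-0.090000) = 5.647371
  x_2 = -0.090000 - 5.647371×(-0.090000 - (-2.890000))/(5.647371 - (-21.345469))
       = -0.675809
Iteration 2:
  f(-0.090000) = 5.647371
  f(-0.675809) = 3.444829
  x_3 = -0.675809 - 3.444829×(-0.675809 - (-0.090000))/(3.444829 - 5.647371)
       = -1.592028
Iteration 3:
  f(-0.675809) = 3.444829
  f(-1.592028) = -1.868636
  x_4 = -1.592028 - (-1.868636)×(-1.592028 - (-0.675809))/(-1.868636 - 3.444829)
       = -1.269812
Iteration 4:
  f(-1.592028) = -1.868636
  f(-1.269812) = 0.485699
  x_5 = -1.269812 - 0.485699×(-1.269812 - (-1.592028))/(0.485699 - (-1.868636))
       = -1.336285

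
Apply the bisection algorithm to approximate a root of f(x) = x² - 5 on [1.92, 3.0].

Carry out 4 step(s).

f(x) = x² - 5
Initial interval: [1.92, 3.0]

Iteration 1:
  c_1 = (1.920000 + 3.000000)/2 = 2.460000
  f(c_1) = f(2.460000) = 1.051600
  f(a) × f(c) < 0, new interval: [1.920000, 2.460000]
Iteration 2:
  c_2 = (1.920000 + 2.460000)/2 = 2.190000
  f(c_2) = f(2.190000) = -0.203900
  f(a) × f(c) ≥ 0, new interval: [2.190000, 2.460000]
Iteration 3:
  c_3 = (2.190000 + 2.460000)/2 = 2.325000
  f(c_3) = f(2.325000) = 0.405625
  f(a) × f(c) < 0, new interval: [2.190000, 2.325000]
Iteration 4:
  c_4 = (2.190000 + 2.325000)/2 = 2.257500
  f(c_4) = f(2.257500) = 0.096306
  f(a) × f(c) < 0, new interval: [2.190000, 2.257500]

After 4 iteration(s), the approximation is c_4 = 2.257500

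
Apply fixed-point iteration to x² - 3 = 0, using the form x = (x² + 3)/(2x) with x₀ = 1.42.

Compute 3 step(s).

Equation: x² - 3 = 0
Fixed-point form: x = (x² + 3)/(2x)
x₀ = 1.42

x_1 = g(1.420000) = 1.766338
x_2 = g(1.766338) = 1.732384
x_3 = g(1.732384) = 1.732051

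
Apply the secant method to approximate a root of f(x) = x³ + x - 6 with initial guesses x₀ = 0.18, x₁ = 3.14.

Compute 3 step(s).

f(x) = x³ + x - 6
x₀ = 0.18, x₁ = 3.14

Secant formula: x_{n+1} = x_n - f(x_n)(x_n - x_{n-1})/(f(x_n) - f(x_{n-1}))

Iteration 1:
  f(0.180000) = -5.814168
  f(3.140000) = 28.099144
  x_2 = 3.140000 - 28.099144×(3.140000 - 0.180000)/(28.099144 - (-5.814168))
       = 0.687468
Iteration 2:
  f(3.140000) = 28.099144
  f(0.687468) = -4.987625
  x_3 = 0.687468 - (-4.987625)×(0.687468 - 3.140000)/(-4.987625 - 28.099144)
       = 1.057172
Iteration 3:
  f(0.687468) = -4.987625
  f(1.057172) = -3.761318
  x_4 = 1.057172 - (-3.761318)×(1.057172 - 0.687468)/(-3.761318 - (-4.987625))
       = 2.191124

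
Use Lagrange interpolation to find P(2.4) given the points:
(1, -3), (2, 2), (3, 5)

Lagrange interpolation formula:
P(x) = Σ yᵢ × Lᵢ(x)
where Lᵢ(x) = Π_{j≠i} (x - xⱼ)/(xᵢ - xⱼ)

L_0(2.4) = (2.4 - 2)/(1 - 2) × (2.4 - 3)/(1 - 3) = -0.120000
L_1(2.4) = (2.4 - 1)/(2 - 1) × (2.4 - 3)/(2 - 3) = 0.840000
L_2(2.4) = (2.4 - 1)/(3 - 1) × (2.4 - 2)/(3 - 2) = 0.280000

P(2.4) = (-3)×L_0(2.4) + 2×L_1(2.4) + 5×L_2(2.4)
P(2.4) = 3.440000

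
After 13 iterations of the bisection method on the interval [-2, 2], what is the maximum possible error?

Bisection error bound: |error| ≤ (b-a)/2^n
|error| ≤ (2 - (-2))/2^13 = 4/2^13
|error| ≤ 0.0004882812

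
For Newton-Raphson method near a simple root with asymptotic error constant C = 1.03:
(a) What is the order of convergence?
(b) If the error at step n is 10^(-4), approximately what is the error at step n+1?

(a) Newton-Raphson has quadratic (order 2) convergence near simple roots.
    This means |e_{n+1}| ≈ C|e_n|².

(b) With |e_n| = 10^(-4) and C = 1.03:
    |e_{n+1}| ≈ 1.03 × (10^(-4))² = 1.03 × 10^(-8)

(a) 2 (quadratic); (b) |e_{n+1}| ≈ 1.030e-08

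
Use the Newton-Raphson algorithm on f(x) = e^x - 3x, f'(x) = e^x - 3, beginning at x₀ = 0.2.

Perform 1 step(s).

f(x) = e^x - 3x
f'(x) = e^x - 3
x₀ = 0.2

Newton-Raphson formula: x_{n+1} = x_n - f(x_n)/f'(x_n)

Iteration 1:
  f(0.200000) = 0.621403
  f'(0.200000) = -1.778597
  x_1 = 0.200000 - 0.621403/(-1.778597) = 0.549378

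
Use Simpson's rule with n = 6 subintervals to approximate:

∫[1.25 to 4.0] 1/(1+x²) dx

f(x) = 1/(1+x²)
a = 1.25, b = 4.0, n = 6
h = (b - a)/n = 0.458333

Simpson's rule: (h/3)[f(x₀) + 4f(x₁) + 2f(x₂) + ... + f(xₙ)]

x_0 = 1.2500, f(x_0) = 0.390244, coefficient = 1
x_1 = 1.7083, f(x_1) = 0.255206, coefficient = 4
x_2 = 2.1667, f(x_2) = 0.175610, coefficient = 2
x_3 = 2.6250, f(x_3) = 0.126733, coefficient = 4
x_4 = 3.0833, f(x_4) = 0.095175, coefficient = 2
x_5 = 3.5417, f(x_5) = 0.073837, coefficient = 4
x_6 = 4.0000, f(x_6) = 0.058824, coefficient = 1

I ≈ (0.458333/3) × 2.813739 = 0.429877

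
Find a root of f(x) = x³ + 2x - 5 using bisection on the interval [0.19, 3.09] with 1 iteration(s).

f(x) = x³ + 2x - 5
Initial interval: [0.19, 3.09]

Iteration 1:
  c_1 = (0.190000 + 3.090000)/2 = 1.640000
  f(c_1) = f(1.640000) = 2.690944
  f(a) × f(c) < 0, new interval: [0.190000, 1.640000]

After 1 iteration(s), the approximation is c_1 = 1.640000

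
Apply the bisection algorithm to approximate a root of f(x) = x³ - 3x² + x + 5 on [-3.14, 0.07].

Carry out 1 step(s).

f(x) = x³ - 3x² + x + 5
Initial interval: [-3.14, 0.07]

Iteration 1:
  c_1 = (-3.140000 + 0.070000)/2 = -1.535000
  f(c_1) = f(-1.535000) = -7.220480
  f(a) × f(c) ≥ 0, new interval: [-1.535000, 0.070000]

After 1 iteration(s), the approximation is c_1 = -1.535000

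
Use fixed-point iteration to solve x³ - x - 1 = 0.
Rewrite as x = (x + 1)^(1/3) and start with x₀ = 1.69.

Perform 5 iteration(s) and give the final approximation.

Equation: x³ - x - 1 = 0
Fixed-point form: x = (x + 1)^(1/3)
x₀ = 1.69

x_1 = g(1.690000) = 1.390755
x_2 = g(1.390755) = 1.337145
x_3 = g(1.337145) = 1.327074
x_4 = g(1.327074) = 1.325165
x_5 = g(1.325165) = 1.324803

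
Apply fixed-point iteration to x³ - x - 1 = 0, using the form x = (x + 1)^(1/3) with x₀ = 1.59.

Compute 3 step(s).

Equation: x³ - x - 1 = 0
Fixed-point form: x = (x + 1)^(1/3)
x₀ = 1.59

x_1 = g(1.590000) = 1.373304
x_2 = g(1.373304) = 1.333883
x_3 = g(1.333883) = 1.326457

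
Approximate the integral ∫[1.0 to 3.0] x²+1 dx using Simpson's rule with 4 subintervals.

f(x) = x²+1
a = 1.0, b = 3.0, n = 4
h = (b - a)/n = 0.500000

Simpson's rule: (h/3)[f(x₀) + 4f(x₁) + 2f(x₂) + ... + f(xₙ)]

x_0 = 1.0000, f(x_0) = 2.000000, coefficient = 1
x_1 = 1.5000, f(x_1) = 3.250000, coefficient = 4
x_2 = 2.0000, f(x_2) = 5.000000, coefficient = 2
x_3 = 2.5000, f(x_3) = 7.250000, coefficient = 4
x_4 = 3.0000, f(x_4) = 10.000000, coefficient = 1

I ≈ (0.500000/3) × 64.000000 = 10.666667
Exact value: 10.666667
Error: 0.000000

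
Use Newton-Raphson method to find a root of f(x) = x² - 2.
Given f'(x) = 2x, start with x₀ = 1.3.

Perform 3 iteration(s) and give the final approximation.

f(x) = x² - 2
f'(x) = 2x
x₀ = 1.3

Newton-Raphson formula: x_{n+1} = x_n - f(x_n)/f'(x_n)

Iteration 1:
  f(1.300000) = -0.310000
  f'(1.300000) = 2.600000
  x_1 = 1.300000 - (-0.310000)/2.600000 = 1.419231
Iteration 2:
  f(1.419231) = 0.014216
  f'(1.419231) = 2.838462
  x_2 = 1.419231 - 0.014216/2.838462 = 1.414222
Iteration 3:
  f(1.414222) = 0.000025
  f'(1.414222) = 2.828445
  x_3 = 1.414222 - 0.000025/2.828445 = 1.414214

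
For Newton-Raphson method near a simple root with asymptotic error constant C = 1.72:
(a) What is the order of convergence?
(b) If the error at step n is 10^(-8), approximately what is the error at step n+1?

(a) Newton-Raphson has quadratic (order 2) convergence near simple roots.
    This means |e_{n+1}| ≈ C|e_n|².

(b) With |e_n| = 10^(-8) and C = 1.72:
    |e_{n+1}| ≈ 1.72 × (10^(-8))² = 1.72 × 10^(-16)

(a) 2 (quadratic); (b) |e_{n+1}| ≈ 1.720e-16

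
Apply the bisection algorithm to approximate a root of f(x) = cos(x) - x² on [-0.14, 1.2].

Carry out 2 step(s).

f(x) = cos(x) - x²
Initial interval: [-0.14, 1.2]

Iteration 1:
  c_1 = (-0.140000 + 1.200000)/2 = 0.530000
  f(c_1) = f(0.530000) = 0.581907
  f(a) × f(c) ≥ 0, new interval: [0.530000, 1.200000]
Iteration 2:
  c_2 = (0.530000 + 1.200000)/2 = 0.865000
  f(c_2) = f(0.865000) = -0.099585
  f(a) × f(c) < 0, new interval: [0.530000, 0.865000]

After 2 iteration(s), the approximation is c_2 = 0.865000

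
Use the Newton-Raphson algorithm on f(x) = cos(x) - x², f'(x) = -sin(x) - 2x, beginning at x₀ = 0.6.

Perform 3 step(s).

f(x) = cos(x) - x²
f'(x) = -sin(x) - 2x
x₀ = 0.6

Newton-Raphson formula: x_{n+1} = x_n - f(x_n)/f'(x_n)

Iteration 1:
  f(0.600000) = 0.465336
  f'(0.600000) = -1.764642
  x_1 = 0.600000 - 0.465336/(-1.764642) = 0.863700
Iteration 2:
  f(0.863700) = -0.096348
  f'(0.863700) = -2.487650
  x_2 = 0.863700 - (-0.096348)/(-2.487650) = 0.824969
Iteration 3:
  f(0.824969) = -0.001995
  f'(0.824969) = -2.384465
  x_3 = 0.824969 - (-0.001995)/(-2.384465) = 0.824133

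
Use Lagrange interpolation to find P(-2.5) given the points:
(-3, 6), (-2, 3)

Lagrange interpolation formula:
P(x) = Σ yᵢ × Lᵢ(x)
where Lᵢ(x) = Π_{j≠i} (x - xⱼ)/(xᵢ - xⱼ)

L_0(-2.5) = (-2.5 - (-2))/(-3 - (-2)) = 0.500000
L_1(-2.5) = (-2.5 - (-3))/(-2 - (-3)) = 0.500000

P(-2.5) = 6×L_0(-2.5) + 3×L_1(-2.5)
P(-2.5) = 4.500000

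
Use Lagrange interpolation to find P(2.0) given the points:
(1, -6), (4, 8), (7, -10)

Lagrange interpolation formula:
P(x) = Σ yᵢ × Lᵢ(x)
where Lᵢ(x) = Π_{j≠i} (x - xⱼ)/(xᵢ - xⱼ)

L_0(2.0) = (2.0 - 4)/(1 - 4) × (2.0 - 7)/(1 - 7) = 0.555556
L_1(2.0) = (2.0 - 1)/(4 - 1) × (2.0 - 7)/(4 - 7) = 0.555556
L_2(2.0) = (2.0 - 1)/(7 - 1) × (2.0 - 4)/(7 - 4) = -0.111111

P(2.0) = (-6)×L_0(2.0) + 8×L_1(2.0) + (-10)×L_2(2.0)
P(2.0) = 2.222222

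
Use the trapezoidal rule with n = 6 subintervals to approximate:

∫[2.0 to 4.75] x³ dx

f(x) = x³
a = 2.0, b = 4.75, n = 6
h = (b - a)/n = 0.458333

Trapezoidal rule: (h/2)[f(x₀) + 2f(x₁) + 2f(x₂) + ... + f(xₙ)]

x_0 = 2.0000, f(x_0) = 8.000000, coefficient = 1
x_1 = 2.4583, f(x_1) = 14.856698, coefficient = 2
x_2 = 2.9167, f(x_2) = 24.811921, coefficient = 2
x_3 = 3.3750, f(x_3) = 38.443359, coefficient = 2
x_4 = 3.8333, f(x_4) = 56.328704, coefficient = 2
x_5 = 4.2917, f(x_5) = 79.045645, coefficient = 2
x_6 = 4.7500, f(x_6) = 107.171875, coefficient = 1

I ≈ (0.458333/2) × 542.144531 = 124.241455
Exact value: 123.266602
Error: 0.974854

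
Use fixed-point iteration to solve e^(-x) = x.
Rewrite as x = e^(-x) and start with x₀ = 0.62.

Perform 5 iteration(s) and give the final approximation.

Equation: e^(-x) = x
Fixed-point form: x = e^(-x)
x₀ = 0.62

x_1 = g(0.620000) = 0.537944
x_2 = g(0.537944) = 0.583947
x_3 = g(0.583947) = 0.557693
x_4 = g(0.557693) = 0.572529
x_5 = g(0.572529) = 0.564097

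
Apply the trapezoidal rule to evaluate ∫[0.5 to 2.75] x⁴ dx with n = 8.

f(x) = x⁴
a = 0.5, b = 2.75, n = 8
h = (b - a)/n = 0.281250

Trapezoidal rule: (h/2)[f(x₀) + 2f(x₁) + 2f(x₂) + ... + f(xₙ)]

x_0 = 0.5000, f(x_0) = 0.062500, coefficient = 1
x_1 = 0.7812, f(x_1) = 0.372529, coefficient = 2
x_2 = 1.0625, f(x_2) = 1.274429, coefficient = 2
x_3 = 1.3438, f(x_3) = 3.260423, coefficient = 2
x_4 = 1.6250, f(x_4) = 6.972900, coefficient = 2
x_5 = 1.9062, f(x_5) = 13.204423, coefficient = 2
x_6 = 2.1875, f(x_6) = 22.897720, coefficient = 2
x_7 = 2.4688, f(x_7) = 37.145692, coefficient = 2
x_8 = 2.7500, f(x_8) = 57.191406, coefficient = 1

I ≈ (0.281250/2) × 227.510139 = 31.993613
Exact value: 31.449023
Error: 0.544590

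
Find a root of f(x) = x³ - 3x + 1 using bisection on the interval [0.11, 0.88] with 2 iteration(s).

f(x) = x³ - 3x + 1
Initial interval: [0.11, 0.88]

Iteration 1:
  c_1 = (0.110000 + 0.880000)/2 = 0.495000
  f(c_1) = f(0.495000) = -0.363713
  f(a) × f(c) < 0, new interval: [0.110000, 0.495000]
Iteration 2:
  c_2 = (0.110000 + 0.495000)/2 = 0.302500
  f(c_2) = f(0.302500) = 0.120181
  f(a) × f(c) ≥ 0, new interval: [0.302500, 0.495000]

After 2 iteration(s), the approximation is c_2 = 0.302500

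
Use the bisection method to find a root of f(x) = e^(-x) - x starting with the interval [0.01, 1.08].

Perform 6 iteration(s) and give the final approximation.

f(x) = e^(-x) - x
Initial interval: [0.01, 1.08]

Iteration 1:
  c_1 = (0.010000 + 1.080000)/2 = 0.545000
  f(c_1) = f(0.545000) = 0.034842
  f(a) × f(c) ≥ 0, new interval: [0.545000, 1.080000]
Iteration 2:
  c_2 = (0.545000 + 1.080000)/2 = 0.812500
  f(c_2) = f(0.812500) = -0.368753
  f(a) × f(c) < 0, new interval: [0.545000, 0.812500]
Iteration 3:
  c_3 = (0.545000 + 0.812500)/2 = 0.678750
  f(c_3) = f(0.678750) = -0.171499
  f(a) × f(c) < 0, new interval: [0.545000, 0.678750]
Iteration 4:
  c_4 = (0.545000 + 0.678750)/2 = 0.611875
  f(c_4) = f(0.611875) = -0.069542
  f(a) × f(c) < 0, new interval: [0.545000, 0.611875]
Iteration 5:
  c_5 = (0.545000 + 0.611875)/2 = 0.578437
  f(c_5) = f(0.578437) = -0.017664
  f(a) × f(c) < 0, new interval: [0.545000, 0.578437]
Iteration 6:
  c_6 = (0.545000 + 0.578437)/2 = 0.561719
  f(c_6) = f(0.561719) = 0.008509
  f(a) × f(c) ≥ 0, new interval: [0.561719, 0.578437]

After 6 iteration(s), the approximation is c_6 = 0.561719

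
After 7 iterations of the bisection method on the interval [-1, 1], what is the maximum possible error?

Bisection error bound: |error| ≤ (b-a)/2^n
|error| ≤ (1 - (-1))/2^7 = 2/2^7
|error| ≤ 0.0156250000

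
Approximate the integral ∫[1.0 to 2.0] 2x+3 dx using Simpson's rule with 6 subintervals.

f(x) = 2x+3
a = 1.0, b = 2.0, n = 6
h = (b - a)/n = 0.166667

Simpson's rule: (h/3)[f(x₀) + 4f(x₁) + 2f(x₂) + ... + f(xₙ)]

x_0 = 1.0000, f(x_0) = 5.000000, coefficient = 1
x_1 = 1.1667, f(x_1) = 5.333333, coefficient = 4
x_2 = 1.3333, f(x_2) = 5.666667, coefficient = 2
x_3 = 1.5000, f(x_3) = 6.000000, coefficient = 4
x_4 = 1.6667, f(x_4) = 6.333333, coefficient = 2
x_5 = 1.8333, f(x_5) = 6.666667, coefficient = 4
x_6 = 2.0000, f(x_6) = 7.000000, coefficient = 1

I ≈ (0.166667/3) × 108.000000 = 6.000000
Exact value: 6.000000
Error: 0.000000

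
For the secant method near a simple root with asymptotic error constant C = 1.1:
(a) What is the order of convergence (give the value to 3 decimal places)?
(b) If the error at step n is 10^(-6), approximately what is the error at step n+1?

(a) Secant method has superlinear convergence with order φ = (1+√5)/2 ≈ 1.618.
    This means |e_{n+1}| ≈ C|e_n|^1.618.

(b) With |e_n| = 10^(-6) and C = 1.1:
    |e_{n+1}| ≈ 1.1 × (10^(-6))^1.618 = 1.1 × 10^(-9.71)

(a) ≈ 1.618 (golden ratio); (b) |e_{n+1}| ≈ 2.154e-10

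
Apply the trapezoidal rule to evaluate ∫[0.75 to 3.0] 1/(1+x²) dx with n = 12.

f(x) = 1/(1+x²)
a = 0.75, b = 3.0, n = 12
h = (b - a)/n = 0.187500

Trapezoidal rule: (h/2)[f(x₀) + 2f(x₁) + 2f(x₂) + ... + f(xₙ)]

x_0 = 0.7500, f(x_0) = 0.640000, coefficient = 1
x_1 = 0.9375, f(x_1) = 0.532225, coefficient = 2
x_2 = 1.1250, f(x_2) = 0.441379, coefficient = 2
x_3 = 1.3125, f(x_3) = 0.367288, coefficient = 2
x_4 = 1.5000, f(x_4) = 0.307692, coefficient = 2
x_5 = 1.6875, f(x_5) = 0.259898, coefficient = 2
x_6 = 1.8750, f(x_6) = 0.221453, coefficient = 2
x_7 = 2.0625, f(x_7) = 0.190335, coefficient = 2
x_8 = 2.2500, f(x_8) = 0.164948, coefficient = 2
x_9 = 2.4375, f(x_9) = 0.144063, coefficient = 2
x_10 = 2.6250, f(x_10) = 0.126733, coefficient = 2
x_11 = 2.8125, f(x_11) = 0.112231, coefficient = 2
x_12 = 3.0000, f(x_12) = 0.100000, coefficient = 1

I ≈ (0.187500/2) × 6.476493 = 0.607171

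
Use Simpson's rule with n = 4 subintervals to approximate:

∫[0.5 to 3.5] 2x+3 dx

f(x) = 2x+3
a = 0.5, b = 3.5, n = 4
h = (b - a)/n = 0.750000

Simpson's rule: (h/3)[f(x₀) + 4f(x₁) + 2f(x₂) + ... + f(xₙ)]

x_0 = 0.5000, f(x_0) = 4.000000, coefficient = 1
x_1 = 1.2500, f(x_1) = 5.500000, coefficient = 4
x_2 = 2.0000, f(x_2) = 7.000000, coefficient = 2
x_3 = 2.7500, f(x_3) = 8.500000, coefficient = 4
x_4 = 3.5000, f(x_4) = 10.000000, coefficient = 1

I ≈ (0.750000/3) × 84.000000 = 21.000000
Exact value: 21.000000
Error: 0.000000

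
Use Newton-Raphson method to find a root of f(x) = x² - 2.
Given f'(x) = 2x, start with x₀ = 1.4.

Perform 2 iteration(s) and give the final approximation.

f(x) = x² - 2
f'(x) = 2x
x₀ = 1.4

Newton-Raphson formula: x_{n+1} = x_n - f(x_n)/f'(x_n)

Iteration 1:
  f(1.400000) = -0.040000
  f'(1.400000) = 2.800000
  x_1 = 1.400000 - (-0.040000)/2.800000 = 1.414286
Iteration 2:
  f(1.414286) = 0.000204
  f'(1.414286) = 2.828571
  x_2 = 1.414286 - 0.000204/2.828571 = 1.414214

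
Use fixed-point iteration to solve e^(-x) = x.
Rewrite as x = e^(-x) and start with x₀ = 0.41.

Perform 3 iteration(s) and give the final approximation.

Equation: e^(-x) = x
Fixed-point form: x = e^(-x)
x₀ = 0.41

x_1 = g(0.410000) = 0.663650
x_2 = g(0.663650) = 0.514968
x_3 = g(0.514968) = 0.597520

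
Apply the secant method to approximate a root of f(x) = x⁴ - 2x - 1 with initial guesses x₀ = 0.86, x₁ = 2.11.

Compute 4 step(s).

f(x) = x⁴ - 2x - 1
x₀ = 0.86, x₁ = 2.11

Secant formula: x_{n+1} = x_n - f(x_n)(x_n - x_{n-1})/(f(x_n) - f(x_{n-1}))

Iteration 1:
  f(0.860000) = -2.172992
  f(2.110000) = 14.601194
  x_2 = 2.110000 - 14.601194×(2.110000 - 0.860000)/(14.601194 - (-2.172992))
       = 1.021930
Iteration 2:
  f(2.110000) = 14.601194
  f(1.021930) = -1.953213
  x_3 = 1.021930 - (-1.953213)×(1.021930 - 2.110000)/(-1.953213 - 14.601194)
       = 1.150308
Iteration 3:
  f(1.021930) = -1.953213
  f(1.150308) = -1.549734
  x_4 = 1.150308 - (-1.549734)×(1.150308 - 1.021930)/(-1.549734 - (-1.953213))
       = 1.643402
Iteration 4:
  f(1.150308) = -1.549734
  f(1.643402) = 3.007348
  x_5 = 1.643402 - 3.007348×(1.643402 - 1.150308)/(3.007348 - (-1.549734))
       = 1.317995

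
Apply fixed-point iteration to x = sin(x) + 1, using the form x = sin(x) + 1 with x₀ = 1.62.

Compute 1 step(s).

Equation: x = sin(x) + 1
Fixed-point form: x = sin(x) + 1
x₀ = 1.62

x_1 = g(1.620000) = 1.998790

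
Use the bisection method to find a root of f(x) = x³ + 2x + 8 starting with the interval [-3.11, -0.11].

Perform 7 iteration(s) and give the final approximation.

f(x) = x³ + 2x + 8
Initial interval: [-3.11, -0.11]

Iteration 1:
  c_1 = (-3.110000 + (-0.110000))/2 = -1.610000
  f(c_1) = f(-1.610000) = 0.606719
  f(a) × f(c) < 0, new interval: [-3.110000, -1.610000]
Iteration 2:
  c_2 = (-3.110000 + (-1.610000))/2 = -2.360000
  f(c_2) = f(-2.360000) = -9.864256
  f(a) × f(c) ≥ 0, new interval: [-2.360000, -1.610000]
Iteration 3:
  c_3 = (-2.360000 + (-1.610000))/2 = -1.985000
  f(c_3) = f(-1.985000) = -3.791347
  f(a) × f(c) ≥ 0, new interval: [-1.985000, -1.610000]
Iteration 4:
  c_4 = (-1.985000 + (-1.610000))/2 = -1.797500
  f(c_4) = f(-1.797500) = -1.402734
  f(a) × f(c) ≥ 0, new interval: [-1.797500, -1.610000]
Iteration 5:
  c_5 = (-1.797500 + (-1.610000))/2 = -1.703750
  f(c_5) = f(-1.703750) = -0.353084
  f(a) × f(c) ≥ 0, new interval: [-1.703750, -1.610000]
Iteration 6:
  c_6 = (-1.703750 + (-1.610000))/2 = -1.656875
  f(c_6) = f(-1.656875) = 0.137739
  f(a) × f(c) < 0, new interval: [-1.703750, -1.656875]
Iteration 7:
  c_7 = (-1.703750 + (-1.656875))/2 = -1.680312
  f(c_7) = f(-1.680312) = -0.104903
  f(a) × f(c) ≥ 0, new interval: [-1.680312, -1.656875]

After 7 iteration(s), the approximation is c_7 = -1.680312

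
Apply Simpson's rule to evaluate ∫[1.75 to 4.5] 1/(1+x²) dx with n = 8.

f(x) = 1/(1+x²)
a = 1.75, b = 4.5, n = 8
h = (b - a)/n = 0.343750

Simpson's rule: (h/3)[f(x₀) + 4f(x₁) + 2f(x₂) + ... + f(xₙ)]

x_0 = 1.7500, f(x_0) = 0.246154, coefficient = 1
x_1 = 2.0938, f(x_1) = 0.185743, coefficient = 4
x_2 = 2.4375, f(x_2) = 0.144063, coefficient = 2
x_3 = 2.7812, f(x_3) = 0.114477, coefficient = 4
x_4 = 3.1250, f(x_4) = 0.092888, coefficient = 2
x_5 = 3.4688, f(x_5) = 0.076733, coefficient = 4
x_6 = 3.8125, f(x_6) = 0.064370, coefficient = 2
x_7 = 4.1562, f(x_7) = 0.054721, coefficient = 4
x_8 = 4.5000, f(x_8) = 0.047059, coefficient = 1

I ≈ (0.343750/3) × 2.622553 = 0.300501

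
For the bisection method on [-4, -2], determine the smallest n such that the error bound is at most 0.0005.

We need (b-a)/2^n ≤ 0.0005
(-2 - (-4))/2^n ≤ 0.0005
2/2^n ≤ 0.0005
2^n ≥ 4000
n ≥ log₂(4000) = 11.97
n ≥ 12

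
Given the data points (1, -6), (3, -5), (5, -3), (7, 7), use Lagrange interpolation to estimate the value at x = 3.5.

Lagrange interpolation formula:
P(x) = Σ yᵢ × Lᵢ(x)
where Lᵢ(x) = Π_{j≠i} (x - xⱼ)/(xᵢ - xⱼ)

L_0(3.5) = (3.5 - 3)/(1 - 3) × (3.5 - 5)/(1 - 5) × (3.5 - 7)/(1 - 7) = -0.054688
L_1(3.5) = (3.5 - 1)/(3 - 1) × (3.5 - 5)/(3 - 5) × (3.5 - 7)/(3 - 7) = 0.820312
L_2(3.5) = (3.5 - 1)/(5 - 1) × (3.5 - 3)/(5 - 3) × (3.5 - 7)/(5 - 7) = 0.273438
L_3(3.5) = (3.5 - 1)/(7 - 1) × (3.5 - 3)/(7 - 3) × (3.5 - 5)/(7 - 5) = -0.039062

P(3.5) = (-6)×L_0(3.5) + (-5)×L_1(3.5) + (-3)×L_2(3.5) + 7×L_3(3.5)
P(3.5) = -4.867188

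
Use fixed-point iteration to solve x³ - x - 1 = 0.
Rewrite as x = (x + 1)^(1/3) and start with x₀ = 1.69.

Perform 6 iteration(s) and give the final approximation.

Equation: x³ - x - 1 = 0
Fixed-point form: x = (x + 1)^(1/3)
x₀ = 1.69

x_1 = g(1.690000) = 1.390755
x_2 = g(1.390755) = 1.337145
x_3 = g(1.337145) = 1.327074
x_4 = g(1.327074) = 1.325165
x_5 = g(1.325165) = 1.324803
x_6 = g(1.324803) = 1.324734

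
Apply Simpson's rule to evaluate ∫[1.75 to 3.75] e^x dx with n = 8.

f(x) = e^x
a = 1.75, b = 3.75, n = 8
h = (b - a)/n = 0.250000

Simpson's rule: (h/3)[f(x₀) + 4f(x₁) + 2f(x₂) + ... + f(xₙ)]

x_0 = 1.7500, f(x_0) = 5.754603, coefficient = 1
x_1 = 2.0000, f(x_1) = 7.389056, coefficient = 4
x_2 = 2.2500, f(x_2) = 9.487736, coefficient = 2
x_3 = 2.5000, f(x_3) = 12.182494, coefficient = 4
x_4 = 2.7500, f(x_4) = 15.642632, coefficient = 2
x_5 = 3.0000, f(x_5) = 20.085537, coefficient = 4
x_6 = 3.2500, f(x_6) = 25.790340, coefficient = 2
x_7 = 3.5000, f(x_7) = 33.115452, coefficient = 4
x_8 = 3.7500, f(x_8) = 42.521082, coefficient = 1

I ≈ (0.250000/3) × 441.207256 = 36.767271
Exact value: 36.766479
Error: 0.000792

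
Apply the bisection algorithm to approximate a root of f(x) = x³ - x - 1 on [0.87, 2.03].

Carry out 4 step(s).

f(x) = x³ - x - 1
Initial interval: [0.87, 2.03]

Iteration 1:
  c_1 = (0.870000 + 2.030000)/2 = 1.450000
  f(c_1) = f(1.450000) = 0.598625
  f(a) × f(c) < 0, new interval: [0.870000, 1.450000]
Iteration 2:
  c_2 = (0.870000 + 1.450000)/2 = 1.160000
  f(c_2) = f(1.160000) = -0.599104
  f(a) × f(c) ≥ 0, new interval: [1.160000, 1.450000]
Iteration 3:
  c_3 = (1.160000 + 1.450000)/2 = 1.305000
  f(c_3) = f(1.305000) = -0.082552
  f(a) × f(c) ≥ 0, new interval: [1.305000, 1.450000]
Iteration 4:
  c_4 = (1.305000 + 1.450000)/2 = 1.377500
  f(c_4) = f(1.377500) = 0.236315
  f(a) × f(c) < 0, new interval: [1.305000, 1.377500]

After 4 iteration(s), the approximation is c_4 = 1.377500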